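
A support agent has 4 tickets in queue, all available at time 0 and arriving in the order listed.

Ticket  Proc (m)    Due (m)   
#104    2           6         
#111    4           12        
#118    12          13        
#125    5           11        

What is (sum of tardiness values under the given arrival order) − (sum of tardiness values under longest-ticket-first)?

FIFO (arrival order): #104 #111 #118 #125.
#104: 0→2, due 6, tardiness 0
#111: 2→6, due 12, tardiness 0
#118: 6→18, due 13, tardiness 5
#125: 18→23, due 11, tardiness 12
Sum = 0+0+5+12 = 17.
LPT (decreasing processing time): #118 #125 #111 #104.
#118: 0→12, due 13, tardiness 0
#125: 12→17, due 11, tardiness 6
#111: 17→21, due 12, tardiness 9
#104: 21→23, due 6, tardiness 17
Sum = 0+6+9+17 = 32.
Difference = 17 − 32 = -15.

-15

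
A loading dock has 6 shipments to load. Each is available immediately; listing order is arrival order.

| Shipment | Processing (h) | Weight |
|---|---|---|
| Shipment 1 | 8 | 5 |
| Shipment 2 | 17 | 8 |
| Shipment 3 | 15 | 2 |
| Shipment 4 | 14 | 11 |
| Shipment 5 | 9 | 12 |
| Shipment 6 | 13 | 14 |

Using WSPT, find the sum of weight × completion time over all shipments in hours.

WSPT (decreasing weight/processing-time ratio): Shipment 5 Shipment 6 Shipment 4 Shipment 1 Shipment 2 Shipment 3.
Shipment 5: finishes 9, weight 12, w·C = 108
Shipment 6: finishes 22, weight 14, w·C = 308
Shipment 4: finishes 36, weight 11, w·C = 396
Shipment 1: finishes 44, weight 5, w·C = 220
Shipment 2: finishes 61, weight 8, w·C = 488
Shipment 3: finishes 76, weight 2, w·C = 152
Sum = 108+308+396+220+488+152 = 1672.

1672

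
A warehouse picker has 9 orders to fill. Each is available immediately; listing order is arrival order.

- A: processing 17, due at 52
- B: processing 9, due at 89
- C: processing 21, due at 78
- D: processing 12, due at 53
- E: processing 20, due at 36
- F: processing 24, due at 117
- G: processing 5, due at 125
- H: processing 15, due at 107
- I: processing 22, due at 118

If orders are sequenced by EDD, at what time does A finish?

37

EDD (increasing due date): E A D C B H F I G.
E: 0→20
A: 20→37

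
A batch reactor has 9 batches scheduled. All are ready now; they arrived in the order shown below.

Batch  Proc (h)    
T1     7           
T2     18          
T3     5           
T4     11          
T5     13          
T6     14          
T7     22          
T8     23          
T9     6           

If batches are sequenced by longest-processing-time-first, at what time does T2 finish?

LPT (decreasing processing time): T8 T7 T2 T6 T5 T4 T1 T9 T3.
T8: 0→23
T7: 23→45
T2: 45→63

63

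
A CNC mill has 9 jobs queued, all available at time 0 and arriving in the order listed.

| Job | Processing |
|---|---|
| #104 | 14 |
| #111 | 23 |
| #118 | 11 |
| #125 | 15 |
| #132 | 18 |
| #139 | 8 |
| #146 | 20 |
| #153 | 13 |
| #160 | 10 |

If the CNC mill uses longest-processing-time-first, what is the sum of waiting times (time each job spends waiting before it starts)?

LPT (decreasing processing time): #111 #146 #132 #125 #104 #153 #118 #160 #139.
#111: waits 0, runs 0→23
#146: waits 23, runs 23→43
#132: waits 43, runs 43→61
#125: waits 61, runs 61→76
#104: waits 76, runs 76→90
#153: waits 90, runs 90→103
#118: waits 103, runs 103→114
#160: waits 114, runs 114→124
#139: waits 124, runs 124→132
Sum = 0+23+43+61+76+90+103+114+124 = 634.

634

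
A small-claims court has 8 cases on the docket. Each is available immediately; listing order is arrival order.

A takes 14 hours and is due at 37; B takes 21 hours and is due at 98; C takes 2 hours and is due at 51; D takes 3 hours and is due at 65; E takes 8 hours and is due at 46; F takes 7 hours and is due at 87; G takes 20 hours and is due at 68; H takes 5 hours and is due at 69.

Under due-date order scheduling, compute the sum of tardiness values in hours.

0

EDD (increasing due date): A E C D G H F B.
A: 0→14, due 37, tardiness 0
E: 14→22, due 46, tardiness 0
C: 22→24, due 51, tardiness 0
D: 24→27, due 65, tardiness 0
G: 27→47, due 68, tardiness 0
H: 47→52, due 69, tardiness 0
F: 52→59, due 87, tardiness 0
B: 59→80, due 98, tardiness 0
Sum = 0+0+0+0+0+0+0+0 = 0.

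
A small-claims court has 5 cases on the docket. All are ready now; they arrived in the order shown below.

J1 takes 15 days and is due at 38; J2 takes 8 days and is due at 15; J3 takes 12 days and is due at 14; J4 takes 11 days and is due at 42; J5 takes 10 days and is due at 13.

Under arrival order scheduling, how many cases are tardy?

FIFO (arrival order): J1 J2 J3 J4 J5.
J1: 0→15, due 38, tardiness 0
J2: 15→23, due 15, tardiness 8
J3: 23→35, due 14, tardiness 21
J4: 35→46, due 42, tardiness 4
J5: 46→56, due 13, tardiness 43
Late cases: 4.

4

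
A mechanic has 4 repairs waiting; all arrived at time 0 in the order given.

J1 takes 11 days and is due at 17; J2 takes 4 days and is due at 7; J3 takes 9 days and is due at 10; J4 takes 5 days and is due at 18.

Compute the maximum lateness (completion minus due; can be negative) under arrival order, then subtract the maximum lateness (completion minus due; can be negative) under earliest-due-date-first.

3

FIFO (arrival order): J1 J2 J3 J4.
J1: 0→11, due 17, lateness -6
J2: 11→15, due 7, lateness 8
J3: 15→24, due 10, lateness 14
J4: 24→29, due 18, lateness 11
Maximum = 14.
EDD (increasing due date): J2 J3 J1 J4.
J2: 0→4, due 7, lateness -3
J3: 4→13, due 10, lateness 3
J1: 13→24, due 17, lateness 7
J4: 24→29, due 18, lateness 11
Maximum = 11.
Difference = 14 − 11 = 3.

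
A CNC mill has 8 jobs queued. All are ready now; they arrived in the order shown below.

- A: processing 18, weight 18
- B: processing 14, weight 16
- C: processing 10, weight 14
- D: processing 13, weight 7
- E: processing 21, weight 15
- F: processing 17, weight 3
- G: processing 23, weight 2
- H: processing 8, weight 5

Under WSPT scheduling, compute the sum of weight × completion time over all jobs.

WSPT (decreasing weight/processing-time ratio): C B A E H D F G.
C: finishes 10, weight 14, w·C = 140
B: finishes 24, weight 16, w·C = 384
A: finishes 42, weight 18, w·C = 756
E: finishes 63, weight 15, w·C = 945
H: finishes 71, weight 5, w·C = 355
D: finishes 84, weight 7, w·C = 588
F: finishes 101, weight 3, w·C = 303
G: finishes 124, weight 2, w·C = 248
Sum = 140+384+756+945+355+588+303+248 = 3719.

3719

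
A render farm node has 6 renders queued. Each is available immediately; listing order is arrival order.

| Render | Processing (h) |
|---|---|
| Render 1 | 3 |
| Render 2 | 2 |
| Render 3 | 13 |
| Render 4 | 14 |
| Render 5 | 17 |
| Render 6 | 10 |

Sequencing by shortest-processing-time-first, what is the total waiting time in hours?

SPT (increasing processing time): Render 2 Render 1 Render 6 Render 3 Render 4 Render 5.
Render 2: waits 0, runs 0→2
Render 1: waits 2, runs 2→5
Render 6: waits 5, runs 5→15
Render 3: waits 15, runs 15→28
Render 4: waits 28, runs 28→42
Render 5: waits 42, runs 42→59
Sum = 0+2+5+15+28+42 = 92.

92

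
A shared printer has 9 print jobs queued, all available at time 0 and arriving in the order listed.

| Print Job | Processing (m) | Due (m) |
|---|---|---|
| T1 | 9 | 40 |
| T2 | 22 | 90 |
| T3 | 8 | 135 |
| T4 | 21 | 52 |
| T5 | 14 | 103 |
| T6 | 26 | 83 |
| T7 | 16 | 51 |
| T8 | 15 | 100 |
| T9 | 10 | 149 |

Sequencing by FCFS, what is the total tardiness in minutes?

FIFO (arrival order): T1 T2 T3 T4 T5 T6 T7 T8 T9.
T1: 0→9, due 40, tardiness 0
T2: 9→31, due 90, tardiness 0
T3: 31→39, due 135, tardiness 0
T4: 39→60, due 52, tardiness 8
T5: 60→74, due 103, tardiness 0
T6: 74→100, due 83, tardiness 17
T7: 100→116, due 51, tardiness 65
T8: 116→131, due 100, tardiness 31
T9: 131→141, due 149, tardiness 0
Sum = 0+0+0+8+0+17+65+31+0 = 121.

121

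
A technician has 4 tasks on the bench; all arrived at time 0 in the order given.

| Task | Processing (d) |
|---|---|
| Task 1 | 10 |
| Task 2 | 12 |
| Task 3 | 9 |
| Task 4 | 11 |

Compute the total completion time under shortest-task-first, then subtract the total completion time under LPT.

-10

SPT (increasing processing time): Task 3 Task 1 Task 4 Task 2.
Task 3: 0→9
Task 1: 9→19
Task 4: 19→30
Task 2: 30→42
Sum = 9+19+30+42 = 100.
LPT (decreasing processing time): Task 2 Task 4 Task 1 Task 3.
Task 2: 0→12
Task 4: 12→23
Task 1: 23→33
Task 3: 33→42
Sum = 12+23+33+42 = 110.
Difference = 100 − 110 = -10.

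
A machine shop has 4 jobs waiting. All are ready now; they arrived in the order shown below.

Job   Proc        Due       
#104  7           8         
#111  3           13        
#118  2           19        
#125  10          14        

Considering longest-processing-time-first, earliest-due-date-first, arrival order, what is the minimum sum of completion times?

LPT (decreasing processing time): #125 #104 #111 #118.
#125: 0→10
#104: 10→17
#111: 17→20
#118: 20→22
Sum = 10+17+20+22 = 69.
EDD (increasing due date): #104 #111 #125 #118.
#104: 0→7
#111: 7→10
#125: 10→20
#118: 20→22
Sum = 7+10+20+22 = 59.
FIFO (arrival order): #104 #111 #118 #125.
#104: 0→7
#111: 7→10
#118: 10→12
#125: 12→22
Sum = 7+10+12+22 = 51.
LPT 69, EDD 59, FIFO 51 → minimum 51.

51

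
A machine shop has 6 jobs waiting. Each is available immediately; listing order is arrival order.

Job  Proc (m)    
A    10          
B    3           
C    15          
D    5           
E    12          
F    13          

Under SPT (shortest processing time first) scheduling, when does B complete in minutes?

3

SPT (increasing processing time): B D A E F C.
B: 0→3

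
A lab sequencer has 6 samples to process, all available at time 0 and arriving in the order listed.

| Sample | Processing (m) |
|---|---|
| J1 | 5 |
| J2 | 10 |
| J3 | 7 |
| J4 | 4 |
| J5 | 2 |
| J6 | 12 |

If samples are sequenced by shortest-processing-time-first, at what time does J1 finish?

SPT (increasing processing time): J5 J4 J1 J3 J2 J6.
J5: 0→2
J4: 2→6
J1: 6→11

11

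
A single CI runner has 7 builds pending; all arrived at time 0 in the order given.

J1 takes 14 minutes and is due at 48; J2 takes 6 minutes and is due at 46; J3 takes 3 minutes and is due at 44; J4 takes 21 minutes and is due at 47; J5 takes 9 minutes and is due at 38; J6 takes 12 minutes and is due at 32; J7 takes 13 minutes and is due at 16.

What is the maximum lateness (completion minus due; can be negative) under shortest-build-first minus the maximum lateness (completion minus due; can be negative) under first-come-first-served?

-31

SPT (increasing processing time): J3 J2 J5 J6 J7 J1 J4.
J3: 0→3, due 44, lateness -41
J2: 3→9, due 46, lateness -37
J5: 9→18, due 38, lateness -20
J6: 18→30, due 32, lateness -2
J7: 30→43, due 16, lateness 27
J1: 43→57, due 48, lateness 9
J4: 57→78, due 47, lateness 31
Maximum = 31.
FIFO (arrival order): J1 J2 J3 J4 J5 J6 J7.
J1: 0→14, due 48, lateness -34
J2: 14→20, due 46, lateness -26
J3: 20→23, due 44, lateness -21
J4: 23→44, due 47, lateness -3
J5: 44→53, due 38, lateness 15
J6: 53→65, due 32, lateness 33
J7: 65→78, due 16, lateness 62
Maximum = 62.
Difference = 31 − 62 = -31.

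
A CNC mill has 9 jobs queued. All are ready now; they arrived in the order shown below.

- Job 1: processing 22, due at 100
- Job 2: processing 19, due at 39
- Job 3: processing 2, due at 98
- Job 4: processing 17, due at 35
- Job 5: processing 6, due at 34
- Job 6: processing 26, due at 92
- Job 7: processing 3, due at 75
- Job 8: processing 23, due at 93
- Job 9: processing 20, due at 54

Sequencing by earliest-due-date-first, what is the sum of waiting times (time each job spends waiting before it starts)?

519

EDD (increasing due date): Job 5 Job 4 Job 2 Job 9 Job 7 Job 6 Job 8 Job 3 Job 1.
Job 5: waits 0, runs 0→6
Job 4: waits 6, runs 6→23
Job 2: waits 23, runs 23→42
Job 9: waits 42, runs 42→62
Job 7: waits 62, runs 62→65
Job 6: waits 65, runs 65→91
Job 8: waits 91, runs 91→114
Job 3: waits 114, runs 114→116
Job 1: waits 116, runs 116→138
Sum = 0+6+23+42+62+65+91+114+116 = 519.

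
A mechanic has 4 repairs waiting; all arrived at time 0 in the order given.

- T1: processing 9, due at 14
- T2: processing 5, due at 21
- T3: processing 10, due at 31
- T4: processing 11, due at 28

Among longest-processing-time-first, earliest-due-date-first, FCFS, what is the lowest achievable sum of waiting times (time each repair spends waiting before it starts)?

47

LPT (decreasing processing time): T4 T3 T1 T2.
T4: waits 0, runs 0→11
T3: waits 11, runs 11→21
T1: waits 21, runs 21→30
T2: waits 30, runs 30→35
Sum = 0+11+21+30 = 62.
EDD (increasing due date): T1 T2 T4 T3.
T1: waits 0, runs 0→9
T2: waits 9, runs 9→14
T4: waits 14, runs 14→25
T3: waits 25, runs 25→35
Sum = 0+9+14+25 = 48.
FIFO (arrival order): T1 T2 T3 T4.
T1: waits 0, runs 0→9
T2: waits 9, runs 9→14
T3: waits 14, runs 14→24
T4: waits 24, runs 24→35
Sum = 0+9+14+24 = 47.
LPT 62, EDD 48, FIFO 47 → minimum 47.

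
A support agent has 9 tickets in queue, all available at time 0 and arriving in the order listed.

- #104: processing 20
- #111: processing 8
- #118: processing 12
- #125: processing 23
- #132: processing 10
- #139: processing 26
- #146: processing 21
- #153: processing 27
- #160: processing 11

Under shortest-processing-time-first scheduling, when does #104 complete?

61

SPT (increasing processing time): #111 #132 #160 #118 #104 #146 #125 #139 #153.
#111: 0→8
#132: 8→18
#160: 18→29
#118: 29→41
#104: 41→61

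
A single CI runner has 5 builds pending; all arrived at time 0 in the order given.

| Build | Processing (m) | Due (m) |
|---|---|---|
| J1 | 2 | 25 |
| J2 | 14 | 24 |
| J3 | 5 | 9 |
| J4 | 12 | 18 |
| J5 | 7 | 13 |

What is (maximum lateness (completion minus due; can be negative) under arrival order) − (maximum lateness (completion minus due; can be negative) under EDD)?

12

FIFO (arrival order): J1 J2 J3 J4 J5.
J1: 0→2, due 25, lateness -23
J2: 2→16, due 24, lateness -8
J3: 16→21, due 9, lateness 12
J4: 21→33, due 18, lateness 15
J5: 33→40, due 13, lateness 27
Maximum = 27.
EDD (increasing due date): J3 J5 J4 J2 J1.
J3: 0→5, due 9, lateness -4
J5: 5→12, due 13, lateness -1
J4: 12→24, due 18, lateness 6
J2: 24→38, due 24, lateness 14
J1: 38→40, due 25, lateness 15
Maximum = 15.
Difference = 27 − 15 = 12.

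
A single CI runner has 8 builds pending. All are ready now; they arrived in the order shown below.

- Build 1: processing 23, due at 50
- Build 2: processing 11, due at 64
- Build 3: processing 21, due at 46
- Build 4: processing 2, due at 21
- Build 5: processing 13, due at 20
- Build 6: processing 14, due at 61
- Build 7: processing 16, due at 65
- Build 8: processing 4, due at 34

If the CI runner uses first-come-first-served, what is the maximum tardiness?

70

FIFO (arrival order): Build 1 Build 2 Build 3 Build 4 Build 5 Build 6 Build 7 Build 8.
Build 1: 0→23, due 50, tardiness 0
Build 2: 23→34, due 64, tardiness 0
Build 3: 34→55, due 46, tardiness 9
Build 4: 55→57, due 21, tardiness 36
Build 5: 57→70, due 20, tardiness 50
Build 6: 70→84, due 61, tardiness 23
Build 7: 84→100, due 65, tardiness 35
Build 8: 100→104, due 34, tardiness 70
Maximum = 70.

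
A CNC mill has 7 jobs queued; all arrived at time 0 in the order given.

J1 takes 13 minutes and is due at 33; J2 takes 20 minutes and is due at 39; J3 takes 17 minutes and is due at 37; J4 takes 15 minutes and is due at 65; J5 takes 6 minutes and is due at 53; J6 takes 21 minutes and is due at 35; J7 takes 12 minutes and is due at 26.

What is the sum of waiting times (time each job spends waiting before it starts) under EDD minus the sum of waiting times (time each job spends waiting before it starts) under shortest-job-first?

71

EDD (increasing due date): J7 J1 J6 J3 J2 J5 J4.
J7: waits 0, runs 0→12
J1: waits 12, runs 12→25
J6: waits 25, runs 25→46
J3: waits 46, runs 46→63
J2: waits 63, runs 63→83
J5: waits 83, runs 83→89
J4: waits 89, runs 89→104
Sum = 0+12+25+46+63+83+89 = 318.
SPT (increasing processing time): J5 J7 J1 J4 J3 J2 J6.
J5: waits 0, runs 0→6
J7: waits 6, runs 6→18
J1: waits 18, runs 18→31
J4: waits 31, runs 31→46
J3: waits 46, runs 46→63
J2: waits 63, runs 63→83
J6: waits 83, runs 83→104
Sum = 0+6+18+31+46+63+83 = 247.
Difference = 318 − 247 = 71.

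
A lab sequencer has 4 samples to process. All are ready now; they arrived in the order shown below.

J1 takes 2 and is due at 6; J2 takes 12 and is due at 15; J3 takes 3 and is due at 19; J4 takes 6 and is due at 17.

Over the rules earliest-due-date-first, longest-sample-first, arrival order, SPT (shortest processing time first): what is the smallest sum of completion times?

EDD (increasing due date): J1 J2 J4 J3.
J1: 0→2
J2: 2→14
J4: 14→20
J3: 20→23
Sum = 2+14+20+23 = 59.
LPT (decreasing processing time): J2 J4 J3 J1.
J2: 0→12
J4: 12→18
J3: 18→21
J1: 21→23
Sum = 12+18+21+23 = 74.
FIFO (arrival order): J1 J2 J3 J4.
J1: 0→2
J2: 2→14
J3: 14→17
J4: 17→23
Sum = 2+14+17+23 = 56.
SPT (increasing processing time): J1 J3 J4 J2.
J1: 0→2
J3: 2→5
J4: 5→11
J2: 11→23
Sum = 2+5+11+23 = 41.
EDD 59, LPT 74, FIFO 56, SPT 41 → minimum 41.

41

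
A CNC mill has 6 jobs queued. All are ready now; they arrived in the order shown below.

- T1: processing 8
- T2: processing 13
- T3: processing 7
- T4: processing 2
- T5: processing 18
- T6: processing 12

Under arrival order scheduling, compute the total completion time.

FIFO (arrival order): T1 T2 T3 T4 T5 T6.
T1: 0→8
T2: 8→21
T3: 21→28
T4: 28→30
T5: 30→48
T6: 48→60
Sum = 8+21+28+30+48+60 = 195.

195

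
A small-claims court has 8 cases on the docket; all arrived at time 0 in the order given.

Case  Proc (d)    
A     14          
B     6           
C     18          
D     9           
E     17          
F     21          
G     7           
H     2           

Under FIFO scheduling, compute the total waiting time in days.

360

FIFO (arrival order): A B C D E F G H.
A: waits 0, runs 0→14
B: waits 14, runs 14→20
C: waits 20, runs 20→38
D: waits 38, runs 38→47
E: waits 47, runs 47→64
F: waits 64, runs 64→85
G: waits 85, runs 85→92
H: waits 92, runs 92→94
Sum = 0+14+20+38+47+64+85+92 = 360.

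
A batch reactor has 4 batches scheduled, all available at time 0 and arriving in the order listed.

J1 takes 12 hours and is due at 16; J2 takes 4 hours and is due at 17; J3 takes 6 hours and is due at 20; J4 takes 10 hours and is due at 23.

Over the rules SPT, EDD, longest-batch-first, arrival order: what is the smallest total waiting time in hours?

34

SPT (increasing processing time): J2 J3 J4 J1.
J2: waits 0, runs 0→4
J3: waits 4, runs 4→10
J4: waits 10, runs 10→20
J1: waits 20, runs 20→32
Sum = 0+4+10+20 = 34.
EDD (increasing due date): J1 J2 J3 J4.
J1: waits 0, runs 0→12
J2: waits 12, runs 12→16
J3: waits 16, runs 16→22
J4: waits 22, runs 22→32
Sum = 0+12+16+22 = 50.
LPT (decreasing processing time): J1 J4 J3 J2.
J1: waits 0, runs 0→12
J4: waits 12, runs 12→22
J3: waits 22, runs 22→28
J2: waits 28, runs 28→32
Sum = 0+12+22+28 = 62.
FIFO (arrival order): J1 J2 J3 J4.
J1: waits 0, runs 0→12
J2: waits 12, runs 12→16
J3: waits 16, runs 16→22
J4: waits 22, runs 22→32
Sum = 0+12+16+22 = 50.
SPT 34, EDD 50, LPT 62, FIFO 50 → minimum 34.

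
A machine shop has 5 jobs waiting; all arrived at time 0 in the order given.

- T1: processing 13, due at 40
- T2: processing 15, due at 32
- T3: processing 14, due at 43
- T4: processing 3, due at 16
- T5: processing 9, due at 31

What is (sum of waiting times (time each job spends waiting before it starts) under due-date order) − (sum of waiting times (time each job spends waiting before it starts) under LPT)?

-55

EDD (increasing due date): T4 T5 T2 T1 T3.
T4: waits 0, runs 0→3
T5: waits 3, runs 3→12
T2: waits 12, runs 12→27
T1: waits 27, runs 27→40
T3: waits 40, runs 40→54
Sum = 0+3+12+27+40 = 82.
LPT (decreasing processing time): T2 T3 T1 T5 T4.
T2: waits 0, runs 0→15
T3: waits 15, runs 15→29
T1: waits 29, runs 29→42
T5: waits 42, runs 42→51
T4: waits 51, runs 51→54
Sum = 0+15+29+42+51 = 137.
Difference = 82 − 137 = -55.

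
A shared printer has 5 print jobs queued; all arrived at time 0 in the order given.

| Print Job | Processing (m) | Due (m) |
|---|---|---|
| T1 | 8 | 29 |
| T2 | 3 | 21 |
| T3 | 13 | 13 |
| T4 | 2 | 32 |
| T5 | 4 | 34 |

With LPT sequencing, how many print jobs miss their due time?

LPT (decreasing processing time): T3 T1 T5 T2 T4.
T3: 0→13, due 13, tardiness 0
T1: 13→21, due 29, tardiness 0
T5: 21→25, due 34, tardiness 0
T2: 25→28, due 21, tardiness 7
T4: 28→30, due 32, tardiness 0
Late print jobs: 1.

1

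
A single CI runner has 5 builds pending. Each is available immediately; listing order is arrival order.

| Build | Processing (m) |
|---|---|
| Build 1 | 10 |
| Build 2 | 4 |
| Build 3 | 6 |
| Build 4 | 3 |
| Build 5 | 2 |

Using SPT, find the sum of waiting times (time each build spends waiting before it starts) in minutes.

SPT (increasing processing time): Build 5 Build 4 Build 2 Build 3 Build 1.
Build 5: waits 0, runs 0→2
Build 4: waits 2, runs 2→5
Build 2: waits 5, runs 5→9
Build 3: waits 9, runs 9→15
Build 1: waits 15, runs 15→25
Sum = 0+2+5+9+15 = 31.

31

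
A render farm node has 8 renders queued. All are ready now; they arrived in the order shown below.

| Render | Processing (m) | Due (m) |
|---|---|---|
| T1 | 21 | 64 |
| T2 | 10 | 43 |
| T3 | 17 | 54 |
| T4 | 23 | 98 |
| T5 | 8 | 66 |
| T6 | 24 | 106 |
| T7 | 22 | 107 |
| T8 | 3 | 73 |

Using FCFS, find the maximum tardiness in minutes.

55

FIFO (arrival order): T1 T2 T3 T4 T5 T6 T7 T8.
T1: 0→21, due 64, tardiness 0
T2: 21→31, due 43, tardiness 0
T3: 31→48, due 54, tardiness 0
T4: 48→71, due 98, tardiness 0
T5: 71→79, due 66, tardiness 13
T6: 79→103, due 106, tardiness 0
T7: 103→125, due 107, tardiness 18
T8: 125→128, due 73, tardiness 55
Maximum = 55.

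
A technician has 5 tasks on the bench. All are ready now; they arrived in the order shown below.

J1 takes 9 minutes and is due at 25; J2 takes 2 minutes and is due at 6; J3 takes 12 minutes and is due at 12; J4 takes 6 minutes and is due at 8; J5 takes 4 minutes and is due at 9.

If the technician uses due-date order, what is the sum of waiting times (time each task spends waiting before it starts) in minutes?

46

EDD (increasing due date): J2 J4 J5 J3 J1.
J2: waits 0, runs 0→2
J4: waits 2, runs 2→8
J5: waits 8, runs 8→12
J3: waits 12, runs 12→24
J1: waits 24, runs 24→33
Sum = 0+2+8+12+24 = 46.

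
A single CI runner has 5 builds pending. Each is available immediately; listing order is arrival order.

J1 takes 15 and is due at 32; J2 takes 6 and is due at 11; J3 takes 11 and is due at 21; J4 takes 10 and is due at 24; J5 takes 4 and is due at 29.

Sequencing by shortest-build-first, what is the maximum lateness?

14

SPT (increasing processing time): J5 J2 J4 J3 J1.
J5: 0→4, due 29, lateness -25
J2: 4→10, due 11, lateness -1
J4: 10→20, due 24, lateness -4
J3: 20→31, due 21, lateness 10
J1: 31→46, due 32, lateness 14
Maximum = 14.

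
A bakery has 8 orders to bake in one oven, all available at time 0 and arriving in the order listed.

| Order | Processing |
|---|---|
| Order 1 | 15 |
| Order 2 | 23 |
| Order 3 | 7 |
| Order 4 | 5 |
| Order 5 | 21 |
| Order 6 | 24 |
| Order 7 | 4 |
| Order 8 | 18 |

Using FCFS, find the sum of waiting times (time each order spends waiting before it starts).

FIFO (arrival order): Order 1 Order 2 Order 3 Order 4 Order 5 Order 6 Order 7 Order 8.
Order 1: waits 0, runs 0→15
Order 2: waits 15, runs 15→38
Order 3: waits 38, runs 38→45
Order 4: waits 45, runs 45→50
Order 5: waits 50, runs 50→71
Order 6: waits 71, runs 71→95
Order 7: waits 95, runs 95→99
Order 8: waits 99, runs 99→117
Sum = 0+15+38+45+50+71+95+99 = 413.

413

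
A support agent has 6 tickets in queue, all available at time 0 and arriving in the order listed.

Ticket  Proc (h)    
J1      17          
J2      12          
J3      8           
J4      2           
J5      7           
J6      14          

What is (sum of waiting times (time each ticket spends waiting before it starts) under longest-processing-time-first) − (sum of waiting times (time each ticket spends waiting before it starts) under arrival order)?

LPT (decreasing processing time): J1 J6 J2 J3 J5 J4.
J1: waits 0, runs 0→17
J6: waits 17, runs 17→31
J2: waits 31, runs 31→43
J3: waits 43, runs 43→51
J5: waits 51, runs 51→58
J4: waits 58, runs 58→60
Sum = 0+17+31+43+51+58 = 200.
FIFO (arrival order): J1 J2 J3 J4 J5 J6.
J1: waits 0, runs 0→17
J2: waits 17, runs 17→29
J3: waits 29, runs 29→37
J4: waits 37, runs 37→39
J5: waits 39, runs 39→46
J6: waits 46, runs 46→60
Sum = 0+17+29+37+39+46 = 168.
Difference = 200 − 168 = 32.

32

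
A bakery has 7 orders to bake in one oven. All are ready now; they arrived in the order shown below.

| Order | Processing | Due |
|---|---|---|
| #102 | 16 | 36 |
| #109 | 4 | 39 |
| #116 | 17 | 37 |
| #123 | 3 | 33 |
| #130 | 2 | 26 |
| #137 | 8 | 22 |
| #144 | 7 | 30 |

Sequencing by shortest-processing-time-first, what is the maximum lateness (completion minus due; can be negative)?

SPT (increasing processing time): #130 #123 #109 #144 #137 #102 #116.
#130: 0→2, due 26, lateness -24
#123: 2→5, due 33, lateness -28
#109: 5→9, due 39, lateness -30
#144: 9→16, due 30, lateness -14
#137: 16→24, due 22, lateness 2
#102: 24→40, due 36, lateness 4
#116: 40→57, due 37, lateness 20
Maximum = 20.

20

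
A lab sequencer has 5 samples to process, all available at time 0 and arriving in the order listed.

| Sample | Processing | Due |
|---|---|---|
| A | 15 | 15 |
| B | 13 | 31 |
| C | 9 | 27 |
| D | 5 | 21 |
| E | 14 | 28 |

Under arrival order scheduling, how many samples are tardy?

3

FIFO (arrival order): A B C D E.
A: 0→15, due 15, tardiness 0
B: 15→28, due 31, tardiness 0
C: 28→37, due 27, tardiness 10
D: 37→42, due 21, tardiness 21
E: 42→56, due 28, tardiness 28
Late samples: 3.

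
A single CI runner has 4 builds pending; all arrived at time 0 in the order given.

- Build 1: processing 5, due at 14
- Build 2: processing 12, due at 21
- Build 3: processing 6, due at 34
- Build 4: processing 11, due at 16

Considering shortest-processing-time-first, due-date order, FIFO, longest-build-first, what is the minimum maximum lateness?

7

SPT (increasing processing time): Build 1 Build 3 Build 4 Build 2.
Build 1: 0→5, due 14, lateness -9
Build 3: 5→11, due 34, lateness -23
Build 4: 11→22, due 16, lateness 6
Build 2: 22→34, due 21, lateness 13
Maximum = 13.
EDD (increasing due date): Build 1 Build 4 Build 2 Build 3.
Build 1: 0→5, due 14, lateness -9
Build 4: 5→16, due 16, lateness 0
Build 2: 16→28, due 21, lateness 7
Build 3: 28→34, due 34, lateness 0
Maximum = 7.
FIFO (arrival order): Build 1 Build 2 Build 3 Build 4.
Build 1: 0→5, due 14, lateness -9
Build 2: 5→17, due 21, lateness -4
Build 3: 17→23, due 34, lateness -11
Build 4: 23→34, due 16, lateness 18
Maximum = 18.
LPT (decreasing processing time): Build 2 Build 4 Build 3 Build 1.
Build 2: 0→12, due 21, lateness -9
Build 4: 12→23, due 16, lateness 7
Build 3: 23→29, due 34, lateness -5
Build 1: 29→34, due 14, lateness 20
Maximum = 20.
SPT 13, EDD 7, FIFO 18, LPT 20 → minimum 7.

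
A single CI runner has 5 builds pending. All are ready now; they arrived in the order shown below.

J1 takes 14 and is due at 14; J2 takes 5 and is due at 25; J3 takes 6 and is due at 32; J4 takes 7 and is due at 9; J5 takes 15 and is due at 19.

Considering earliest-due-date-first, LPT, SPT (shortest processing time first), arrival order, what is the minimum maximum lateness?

17

EDD (increasing due date): J4 J1 J5 J2 J3.
J4: 0→7, due 9, lateness -2
J1: 7→21, due 14, lateness 7
J5: 21→36, due 19, lateness 17
J2: 36→41, due 25, lateness 16
J3: 41→47, due 32, lateness 15
Maximum = 17.
LPT (decreasing processing time): J5 J1 J4 J3 J2.
J5: 0→15, due 19, lateness -4
J1: 15→29, due 14, lateness 15
J4: 29→36, due 9, lateness 27
J3: 36→42, due 32, lateness 10
J2: 42→47, due 25, lateness 22
Maximum = 27.
SPT (increasing processing time): J2 J3 J4 J1 J5.
J2: 0→5, due 25, lateness -20
J3: 5→11, due 32, lateness -21
J4: 11→18, due 9, lateness 9
J1: 18→32, due 14, lateness 18
J5: 32→47, due 19, lateness 28
Maximum = 28.
FIFO (arrival order): J1 J2 J3 J4 J5.
J1: 0→14, due 14, lateness 0
J2: 14→19, due 25, lateness -6
J3: 19→25, due 32, lateness -7
J4: 25→32, due 9, lateness 23
J5: 32→47, due 19, lateness 28
Maximum = 28.
EDD 17, LPT 27, SPT 28, FIFO 28 → minimum 17.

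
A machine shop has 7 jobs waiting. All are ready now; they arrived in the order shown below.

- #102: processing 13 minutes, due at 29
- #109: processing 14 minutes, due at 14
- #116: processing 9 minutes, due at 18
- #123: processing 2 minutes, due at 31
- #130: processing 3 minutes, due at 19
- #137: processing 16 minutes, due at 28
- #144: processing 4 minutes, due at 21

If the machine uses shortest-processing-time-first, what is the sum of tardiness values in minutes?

66

SPT (increasing processing time): #123 #130 #144 #116 #102 #109 #137.
#123: 0→2, due 31, tardiness 0
#130: 2→5, due 19, tardiness 0
#144: 5→9, due 21, tardiness 0
#116: 9→18, due 18, tardiness 0
#102: 18→31, due 29, tardiness 2
#109: 31→45, due 14, tardiness 31
#137: 45→61, due 28, tardiness 33
Sum = 0+0+0+0+2+31+33 = 66.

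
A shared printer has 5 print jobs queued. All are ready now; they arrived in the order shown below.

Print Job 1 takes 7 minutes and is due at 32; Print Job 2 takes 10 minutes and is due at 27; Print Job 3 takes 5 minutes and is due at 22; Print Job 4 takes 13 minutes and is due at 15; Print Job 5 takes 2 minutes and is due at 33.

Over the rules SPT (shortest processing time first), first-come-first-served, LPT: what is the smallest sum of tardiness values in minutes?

SPT (increasing processing time): Print Job 5 Print Job 3 Print Job 1 Print Job 2 Print Job 4.
Print Job 5: 0→2, due 33, tardiness 0
Print Job 3: 2→7, due 22, tardiness 0
Print Job 1: 7→14, due 32, tardiness 0
Print Job 2: 14→24, due 27, tardiness 0
Print Job 4: 24→37, due 15, tardiness 22
Sum = 0+0+0+0+22 = 22.
FIFO (arrival order): Print Job 1 Print Job 2 Print Job 3 Print Job 4 Print Job 5.
Print Job 1: 0→7, due 32, tardiness 0
Print Job 2: 7→17, due 27, tardiness 0
Print Job 3: 17→22, due 22, tardiness 0
Print Job 4: 22→35, due 15, tardiness 20
Print Job 5: 35→37, due 33, tardiness 4
Sum = 0+0+0+20+4 = 24.
LPT (decreasing processing time): Print Job 4 Print Job 2 Print Job 1 Print Job 3 Print Job 5.
Print Job 4: 0→13, due 15, tardiness 0
Print Job 2: 13→23, due 27, tardiness 0
Print Job 1: 23→30, due 32, tardiness 0
Print Job 3: 30→35, due 22, tardiness 13
Print Job 5: 35→37, due 33, tardiness 4
Sum = 0+0+0+13+4 = 17.
SPT 22, FIFO 24, LPT 17 → minimum 17.

17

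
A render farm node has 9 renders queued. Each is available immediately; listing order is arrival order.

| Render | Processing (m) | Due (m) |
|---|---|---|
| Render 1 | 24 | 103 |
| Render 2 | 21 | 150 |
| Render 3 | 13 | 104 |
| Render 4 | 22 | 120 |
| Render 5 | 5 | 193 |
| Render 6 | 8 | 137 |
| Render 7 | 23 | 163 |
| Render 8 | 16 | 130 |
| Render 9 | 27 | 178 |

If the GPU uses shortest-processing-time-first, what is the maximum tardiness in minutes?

SPT (increasing processing time): Render 5 Render 6 Render 3 Render 8 Render 2 Render 4 Render 7 Render 1 Render 9.
Render 5: 0→5, due 193, tardiness 0
Render 6: 5→13, due 137, tardiness 0
Render 3: 13→26, due 104, tardiness 0
Render 8: 26→42, due 130, tardiness 0
Render 2: 42→63, due 150, tardiness 0
Render 4: 63→85, due 120, tardiness 0
Render 7: 85→108, due 163, tardiness 0
Render 1: 108→132, due 103, tardiness 29
Render 9: 132→159, due 178, tardiness 0
Maximum = 29.

29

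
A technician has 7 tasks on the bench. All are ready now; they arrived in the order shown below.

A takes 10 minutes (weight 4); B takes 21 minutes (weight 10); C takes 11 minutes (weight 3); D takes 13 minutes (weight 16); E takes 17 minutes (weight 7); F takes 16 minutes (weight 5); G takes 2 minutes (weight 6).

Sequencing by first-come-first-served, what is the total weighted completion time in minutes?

FIFO (arrival order): A B C D E F G.
A: finishes 10, weight 4, w·C = 40
B: finishes 31, weight 10, w·C = 310
C: finishes 42, weight 3, w·C = 126
D: finishes 55, weight 16, w·C = 880
E: finishes 72, weight 7, w·C = 504
F: finishes 88, weight 5, w·C = 440
G: finishes 90, weight 6, w·C = 540
Sum = 40+310+126+880+504+440+540 = 2840.

2840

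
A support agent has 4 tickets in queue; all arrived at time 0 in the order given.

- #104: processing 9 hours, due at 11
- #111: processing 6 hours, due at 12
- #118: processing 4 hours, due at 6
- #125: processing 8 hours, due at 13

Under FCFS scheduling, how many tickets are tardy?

3

FIFO (arrival order): #104 #111 #118 #125.
#104: 0→9, due 11, tardiness 0
#111: 9→15, due 12, tardiness 3
#118: 15→19, due 6, tardiness 13
#125: 19→27, due 13, tardiness 14
Late tickets: 3.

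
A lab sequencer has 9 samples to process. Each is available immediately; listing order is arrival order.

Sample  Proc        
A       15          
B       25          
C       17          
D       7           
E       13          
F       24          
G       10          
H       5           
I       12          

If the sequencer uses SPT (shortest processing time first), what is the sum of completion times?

492

SPT (increasing processing time): H D G I E A C F B.
H: 0→5
D: 5→12
G: 12→22
I: 22→34
E: 34→47
A: 47→62
C: 62→79
F: 79→103
B: 103→128
Sum = 5+12+22+34+47+62+79+103+128 = 492.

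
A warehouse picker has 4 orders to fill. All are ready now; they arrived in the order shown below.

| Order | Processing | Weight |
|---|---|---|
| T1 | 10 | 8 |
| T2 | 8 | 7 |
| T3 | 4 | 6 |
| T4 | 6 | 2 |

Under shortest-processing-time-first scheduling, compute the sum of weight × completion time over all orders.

394

SPT (increasing processing time): T3 T4 T2 T1.
T3: finishes 4, weight 6, w·C = 24
T4: finishes 10, weight 2, w·C = 20
T2: finishes 18, weight 7, w·C = 126
T1: finishes 28, weight 8, w·C = 224
Sum = 24+20+126+224 = 394.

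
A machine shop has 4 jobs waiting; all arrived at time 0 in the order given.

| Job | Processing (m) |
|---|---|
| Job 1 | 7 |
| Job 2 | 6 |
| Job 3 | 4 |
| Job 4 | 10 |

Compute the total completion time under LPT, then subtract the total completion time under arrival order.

LPT (decreasing processing time): Job 4 Job 1 Job 2 Job 3.
Job 4: 0→10
Job 1: 10→17
Job 2: 17→23
Job 3: 23→27
Sum = 10+17+23+27 = 77.
FIFO (arrival order): Job 1 Job 2 Job 3 Job 4.
Job 1: 0→7
Job 2: 7→13
Job 3: 13→17
Job 4: 17→27
Sum = 7+13+17+27 = 64.
Difference = 77 − 64 = 13.

13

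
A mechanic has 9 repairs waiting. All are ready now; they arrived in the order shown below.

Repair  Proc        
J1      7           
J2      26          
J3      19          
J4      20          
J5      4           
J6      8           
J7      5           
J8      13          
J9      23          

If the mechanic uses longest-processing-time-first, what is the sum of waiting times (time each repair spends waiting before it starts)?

679

LPT (decreasing processing time): J2 J9 J4 J3 J8 J6 J1 J7 J5.
J2: waits 0, runs 0→26
J9: waits 26, runs 26→49
J4: waits 49, runs 49→69
J3: waits 69, runs 69→88
J8: waits 88, runs 88→101
J6: waits 101, runs 101→109
J1: waits 109, runs 109→116
J7: waits 116, runs 116→121
J5: waits 121, runs 121→125
Sum = 0+26+49+69+88+101+109+116+121 = 679.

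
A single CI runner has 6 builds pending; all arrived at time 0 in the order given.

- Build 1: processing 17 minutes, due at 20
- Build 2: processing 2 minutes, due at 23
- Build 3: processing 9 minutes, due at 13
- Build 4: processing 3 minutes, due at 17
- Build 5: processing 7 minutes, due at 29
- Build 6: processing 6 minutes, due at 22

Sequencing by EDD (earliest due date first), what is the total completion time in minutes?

166

EDD (increasing due date): Build 3 Build 4 Build 1 Build 6 Build 2 Build 5.
Build 3: 0→9
Build 4: 9→12
Build 1: 12→29
Build 6: 29→35
Build 2: 35→37
Build 5: 37→44
Sum = 9+12+29+35+37+44 = 166.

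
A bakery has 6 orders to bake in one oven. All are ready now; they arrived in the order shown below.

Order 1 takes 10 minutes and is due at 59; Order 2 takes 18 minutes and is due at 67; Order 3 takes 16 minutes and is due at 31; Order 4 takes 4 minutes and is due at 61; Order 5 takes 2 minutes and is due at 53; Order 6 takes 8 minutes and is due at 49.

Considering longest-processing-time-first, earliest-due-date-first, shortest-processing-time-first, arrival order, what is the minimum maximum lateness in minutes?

LPT (decreasing processing time): Order 2 Order 3 Order 1 Order 6 Order 4 Order 5.
Order 2: 0→18, due 67, lateness -49
Order 3: 18→34, due 31, lateness 3
Order 1: 34→44, due 59, lateness -15
Order 6: 44→52, due 49, lateness 3
Order 4: 52→56, due 61, lateness -5
Order 5: 56→58, due 53, lateness 5
Maximum = 5.
EDD (increasing due date): Order 3 Order 6 Order 5 Order 1 Order 4 Order 2.
Order 3: 0→16, due 31, lateness -15
Order 6: 16→24, due 49, lateness -25
Order 5: 24→26, due 53, lateness -27
Order 1: 26→36, due 59, lateness -23
Order 4: 36→40, due 61, lateness -21
Order 2: 40→58, due 67, lateness -9
Maximum = -9.
SPT (increasing processing time): Order 5 Order 4 Order 6 Order 1 Order 3 Order 2.
Order 5: 0→2, due 53, lateness -51
Order 4: 2→6, due 61, lateness -55
Order 6: 6→14, due 49, lateness -35
Order 1: 14→24, due 59, lateness -35
Order 3: 24→40, due 31, lateness 9
Order 2: 40→58, due 67, lateness -9
Maximum = 9.
FIFO (arrival order): Order 1 Order 2 Order 3 Order 4 Order 5 Order 6.
Order 1: 0→10, due 59, lateness -49
Order 2: 10→28, due 67, lateness -39
Order 3: 28→44, due 31, lateness 13
Order 4: 44→48, due 61, lateness -13
Order 5: 48→50, due 53, lateness -3
Order 6: 50→58, due 49, lateness 9
Maximum = 13.
LPT 5, EDD -9, SPT 9, FIFO 13 → minimum -9.

-9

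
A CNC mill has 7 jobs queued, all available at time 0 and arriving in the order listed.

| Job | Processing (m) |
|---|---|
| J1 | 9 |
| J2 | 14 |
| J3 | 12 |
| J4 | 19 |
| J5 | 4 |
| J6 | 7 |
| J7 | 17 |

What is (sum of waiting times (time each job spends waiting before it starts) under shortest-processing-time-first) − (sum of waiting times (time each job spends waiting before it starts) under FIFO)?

-68

SPT (increasing processing time): J5 J6 J1 J3 J2 J7 J4.
J5: waits 0, runs 0→4
J6: waits 4, runs 4→11
J1: waits 11, runs 11→20
J3: waits 20, runs 20→32
J2: waits 32, runs 32→46
J7: waits 46, runs 46→63
J4: waits 63, runs 63→82
Sum = 0+4+11+20+32+46+63 = 176.
FIFO (arrival order): J1 J2 J3 J4 J5 J6 J7.
J1: waits 0, runs 0→9
J2: waits 9, runs 9→23
J3: waits 23, runs 23→35
J4: waits 35, runs 35→54
J5: waits 54, runs 54→58
J6: waits 58, runs 58→65
J7: waits 65, runs 65→82
Sum = 0+9+23+35+54+58+65 = 244.
Difference = 176 − 244 = -68.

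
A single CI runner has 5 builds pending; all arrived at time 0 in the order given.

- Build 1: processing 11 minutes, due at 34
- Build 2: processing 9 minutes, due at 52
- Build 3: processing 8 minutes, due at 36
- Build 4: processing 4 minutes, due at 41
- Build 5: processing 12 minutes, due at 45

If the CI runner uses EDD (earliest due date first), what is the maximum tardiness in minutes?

0

EDD (increasing due date): Build 1 Build 3 Build 4 Build 5 Build 2.
Build 1: 0→11, due 34, tardiness 0
Build 3: 11→19, due 36, tardiness 0
Build 4: 19→23, due 41, tardiness 0
Build 5: 23→35, due 45, tardiness 0
Build 2: 35→44, due 52, tardiness 0
Maximum = 0.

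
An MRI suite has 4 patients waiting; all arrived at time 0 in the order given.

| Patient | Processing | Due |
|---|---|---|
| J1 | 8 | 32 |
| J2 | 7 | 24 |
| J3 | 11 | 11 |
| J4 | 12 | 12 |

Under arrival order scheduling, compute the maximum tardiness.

26

FIFO (arrival order): J1 J2 J3 J4.
J1: 0→8, due 32, tardiness 0
J2: 8→15, due 24, tardiness 0
J3: 15→26, due 11, tardiness 15
J4: 26→38, due 12, tardiness 26
Maximum = 26.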